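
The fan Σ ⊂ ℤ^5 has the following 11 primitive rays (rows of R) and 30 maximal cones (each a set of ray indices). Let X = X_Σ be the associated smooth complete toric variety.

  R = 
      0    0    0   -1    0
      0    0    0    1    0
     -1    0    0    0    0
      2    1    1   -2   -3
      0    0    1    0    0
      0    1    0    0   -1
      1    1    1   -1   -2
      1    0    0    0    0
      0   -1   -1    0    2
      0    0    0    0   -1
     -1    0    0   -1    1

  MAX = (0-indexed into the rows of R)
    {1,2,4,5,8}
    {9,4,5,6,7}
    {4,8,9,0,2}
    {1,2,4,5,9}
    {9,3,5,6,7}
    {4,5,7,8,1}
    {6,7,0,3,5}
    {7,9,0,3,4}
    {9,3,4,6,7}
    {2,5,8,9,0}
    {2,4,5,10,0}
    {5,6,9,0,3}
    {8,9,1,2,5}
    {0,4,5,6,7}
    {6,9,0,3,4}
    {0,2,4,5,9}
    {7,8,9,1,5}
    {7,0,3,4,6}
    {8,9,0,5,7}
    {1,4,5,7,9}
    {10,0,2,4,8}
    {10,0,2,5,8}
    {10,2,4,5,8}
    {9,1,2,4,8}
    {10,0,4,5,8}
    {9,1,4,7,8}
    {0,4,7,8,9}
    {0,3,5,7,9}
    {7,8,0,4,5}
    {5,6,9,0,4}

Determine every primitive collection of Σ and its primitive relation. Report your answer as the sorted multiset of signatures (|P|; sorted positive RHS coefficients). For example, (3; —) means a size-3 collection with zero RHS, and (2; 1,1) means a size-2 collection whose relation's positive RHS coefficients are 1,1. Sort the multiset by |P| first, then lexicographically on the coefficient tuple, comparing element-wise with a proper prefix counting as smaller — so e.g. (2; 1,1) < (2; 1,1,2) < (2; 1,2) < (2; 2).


Primitive collections (18):

  {0,1}:  v_{0} + v_{1} = 0 ; sig = (2; —)
  {2,7}:  v_{2} + v_{7} = 0 ; sig = (2; —)
  {6,8}:  v_{6} + v_{8} = v_{0} + v_{7} ; sig = (2; 1,1)
  {9,10}:  v_{9} + v_{10} = v_{0} + v_{2} ; sig = (2; 1,1)
  {1,3}:  v_{1} + v_{3} = v_{6} + v_{7} + v_{9} ; sig = (2; 1,1,1)
  {2,3}:  v_{2} + v_{3} = v_{0} + v_{6} + v_{9} ; sig = (2; 1,1,1)
  {1,6}:  v_{1} + v_{6} = v_{4} + v_{5} + v_{7} + v_{9} ; sig = (2; 1,1,1,1)
  {1,10}:  v_{1} + v_{10} = v_{2} + v_{4} + v_{5} + v_{8} ; sig = (2; 1,1,1,1)
  {2,6}:  v_{2} + v_{6} = v_{0} + v_{4} + v_{5} + v_{9} ; sig = (2; 1,1,1,1)
  {7,10}:  v_{7} + v_{10} = v_{0} + v_{4} + v_{5} + v_{8} ; sig = (2; 1,1,1,1)
  {6,10}:  v_{6} + v_{10} = 2·v_{0} + v_{4} + v_{5} ; sig = (2; 1,1,2)
  {3,10}:  v_{3} + v_{10} = 2·v_{0} + v_{6} ; sig = (2; 1,2)
  {3,8}:  v_{3} + v_{8} = 2·v_{0} + 2·v_{7} + v_{9} ; sig = (2; 1,2,2)
  {3,4,5}:  v_{3} + v_{4} + v_{5} = 2·v_{6} ; sig = (3; 2)
  {4,5,8,9}:  v_{4} + v_{5} + v_{8} + v_{9} = 0 ; sig = (4; —)
  {0,6,7,9}:  v_{0} + v_{6} + v_{7} + v_{9} = v_{3} ; sig = (4; 1)
  {0,2,4,5,8}:  v_{0} + v_{2} + v_{4} + v_{5} + v_{8} = v_{10} ; sig = (5; 1)
  {0,4,5,7,9}:  v_{0} + v_{4} + v_{5} + v_{7} + v_{9} = v_{6} ; sig = (5; 1)

Signatures (|P|; sorted positive RHS coefficients), sorted:
{ (2; —) ×2,  (2; 1,1) ×2,  (2; 1,1,1) ×2,  (2; 1,1,1,1) ×4,  (2; 1,1,2),  (2; 1,2),  (2; 1,2,2),  (3; 2),  (4; —),  (4; 1),  (5; 1) ×2 }


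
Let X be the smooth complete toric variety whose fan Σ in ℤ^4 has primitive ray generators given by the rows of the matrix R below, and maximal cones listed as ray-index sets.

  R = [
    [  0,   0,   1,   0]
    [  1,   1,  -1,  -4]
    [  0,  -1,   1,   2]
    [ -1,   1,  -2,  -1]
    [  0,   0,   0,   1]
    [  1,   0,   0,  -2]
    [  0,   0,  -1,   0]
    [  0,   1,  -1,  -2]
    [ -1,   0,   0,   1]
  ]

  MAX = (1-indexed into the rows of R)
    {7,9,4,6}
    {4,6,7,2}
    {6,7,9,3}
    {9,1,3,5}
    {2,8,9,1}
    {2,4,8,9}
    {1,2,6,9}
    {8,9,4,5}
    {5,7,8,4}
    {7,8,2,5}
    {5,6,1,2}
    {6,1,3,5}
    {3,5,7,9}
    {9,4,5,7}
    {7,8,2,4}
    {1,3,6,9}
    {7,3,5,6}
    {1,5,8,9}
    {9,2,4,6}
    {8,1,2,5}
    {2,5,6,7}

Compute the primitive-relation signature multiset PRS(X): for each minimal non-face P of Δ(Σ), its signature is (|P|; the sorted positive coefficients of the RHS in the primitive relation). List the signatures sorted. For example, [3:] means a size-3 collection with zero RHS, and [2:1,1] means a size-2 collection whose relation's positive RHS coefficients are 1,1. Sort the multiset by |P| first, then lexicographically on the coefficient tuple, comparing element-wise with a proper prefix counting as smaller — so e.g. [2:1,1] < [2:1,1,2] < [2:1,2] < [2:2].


12 minimal non-faces of Δ(Σ) (on 9 rays):

  P={1,7}:  v_{1} + v_{7} = 0  ⟹  sig = [2:]
  P={3,8}:  v_{3} + v_{8} = 0  ⟹  sig = [2:]
  P={2,3}:  v_{2} + v_{3} = v_{6}  ⟹  sig = [2:1]
  P={6,8}:  v_{6} + v_{8} = v_{2}  ⟹  sig = [2:1]
  P={1,4}:  v_{1} + v_{4} = v_{8} + v_{9}  ⟹  sig = [2:1,1]
  P={3,4}:  v_{3} + v_{4} = v_{7} + v_{9}  ⟹  sig = [2:1,1]
  P={5,6,9}:  v_{5} + v_{6} + v_{9} = 0  ⟹  sig = [3:]
  P={2,5,9}:  v_{2} + v_{5} + v_{9} = v_{8}  ⟹  sig = [3:1]
  P={7,8,9}:  v_{7} + v_{8} + v_{9} = v_{4}  ⟹  sig = [3:1]
  P={2,7,9}:  v_{2} + v_{7} + v_{9} = v_{4} + v_{6}  ⟹  sig = [3:1,1]
  P={4,5,6}:  v_{4} + v_{5} + v_{6} = v_{7} + v_{8}  ⟹  sig = [3:1,1]
  P={2,4,5}:  v_{2} + v_{4} + v_{5} = v_{7} + 2·v_{8}  ⟹  sig = [3:1,2]

Hence PRS(X_Σ) =
{ [2:] ×2,  [2:1] ×2,  [2:1,1] ×2,  [3:],  [3:1] ×2,  [3:1,1] ×2,  [3:1,2] }


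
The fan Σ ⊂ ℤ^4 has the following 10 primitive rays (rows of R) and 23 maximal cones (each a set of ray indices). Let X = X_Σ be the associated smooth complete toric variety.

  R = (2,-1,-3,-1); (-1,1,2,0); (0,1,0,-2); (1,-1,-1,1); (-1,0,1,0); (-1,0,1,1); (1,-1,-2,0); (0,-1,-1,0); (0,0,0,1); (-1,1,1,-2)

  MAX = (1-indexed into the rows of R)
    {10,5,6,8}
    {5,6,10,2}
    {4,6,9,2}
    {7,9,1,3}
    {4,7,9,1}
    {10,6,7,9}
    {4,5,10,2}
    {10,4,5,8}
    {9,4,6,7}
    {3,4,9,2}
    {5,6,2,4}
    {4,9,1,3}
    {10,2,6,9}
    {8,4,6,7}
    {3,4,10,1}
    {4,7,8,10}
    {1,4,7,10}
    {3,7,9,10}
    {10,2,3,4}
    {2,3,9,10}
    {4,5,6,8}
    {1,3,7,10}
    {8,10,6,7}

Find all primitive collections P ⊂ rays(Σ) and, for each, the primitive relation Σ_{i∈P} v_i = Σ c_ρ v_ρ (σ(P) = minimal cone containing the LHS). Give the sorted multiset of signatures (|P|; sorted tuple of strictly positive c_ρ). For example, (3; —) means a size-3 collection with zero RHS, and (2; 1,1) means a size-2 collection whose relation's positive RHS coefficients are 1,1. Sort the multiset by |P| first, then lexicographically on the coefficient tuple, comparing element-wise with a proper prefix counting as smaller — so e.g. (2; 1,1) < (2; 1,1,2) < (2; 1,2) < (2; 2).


Primitive collections (16):

  {2,7}:  v_{2} + v_{7} = 0 ; sig = (2; —)
  {1,6}:  v_{1} + v_{6} = v_{7} ; sig = (2; 1)
  {2,8}:  v_{2} + v_{8} = v_{5} ; sig = (2; 1)
  {3,5}:  v_{3} + v_{5} = v_{10} ; sig = (2; 1)
  {5,7}:  v_{5} + v_{7} = v_{8} ; sig = (2; 1)
  {5,9}:  v_{5} + v_{9} = v_{6} ; sig = (2; 1)
  {1,2}:  v_{1} + v_{2} = v_{3} + v_{4} ; sig = (2; 1,1)
  {3,6}:  v_{3} + v_{6} = v_{9} + v_{10} ; sig = (2; 1,1)
  {3,8}:  v_{3} + v_{8} = v_{7} + v_{10} ; sig = (2; 1,1)
  {8,9}:  v_{8} + v_{9} = v_{6} + v_{7} ; sig = (2; 1,1)
  {1,5}:  v_{1} + v_{5} = v_{4} + v_{7} + v_{10} ; sig = (2; 1,1,1)
  {1,8}:  v_{1} + v_{8} = v_{4} + 2·v_{7} + v_{10} ; sig = (2; 1,1,2)
  {4,9,10}:  v_{4} + v_{9} + v_{10} = 0 ; sig = (3; —)
  {3,4,7}:  v_{3} + v_{4} + v_{7} = v_{1} ; sig = (3; 1)
  {4,6,10}:  v_{4} + v_{6} + v_{10} = v_{5} ; sig = (3; 1)
  {1,9,10}:  v_{1} + v_{9} + v_{10} = v_{3} + v_{7} ; sig = (3; 1,1)

Hence PRS(X_Σ) =
{ (2; —),  (2; 1) ×5,  (2; 1,1) ×4,  (2; 1,1,1),  (2; 1,1,2),  (3; —),  (3; 1) ×2,  (3; 1,1) }


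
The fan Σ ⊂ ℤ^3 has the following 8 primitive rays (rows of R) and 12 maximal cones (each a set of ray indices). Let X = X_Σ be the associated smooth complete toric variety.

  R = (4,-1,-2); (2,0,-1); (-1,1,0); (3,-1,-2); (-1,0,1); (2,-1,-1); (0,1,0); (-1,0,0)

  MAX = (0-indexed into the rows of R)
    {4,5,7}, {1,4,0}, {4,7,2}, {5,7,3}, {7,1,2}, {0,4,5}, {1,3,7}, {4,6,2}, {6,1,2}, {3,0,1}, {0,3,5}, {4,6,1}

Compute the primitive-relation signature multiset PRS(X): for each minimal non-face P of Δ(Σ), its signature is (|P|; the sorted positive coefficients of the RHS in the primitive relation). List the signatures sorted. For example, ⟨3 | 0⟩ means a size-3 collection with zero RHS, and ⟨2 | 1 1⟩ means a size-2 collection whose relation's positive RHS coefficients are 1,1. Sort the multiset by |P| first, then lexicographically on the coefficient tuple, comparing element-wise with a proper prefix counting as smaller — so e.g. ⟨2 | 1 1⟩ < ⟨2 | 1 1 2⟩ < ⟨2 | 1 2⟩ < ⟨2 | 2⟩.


Minimal non-faces — 12 found among 8 rays, 12 max cones:

  • {0,7}:  v_{0} + v_{7} = v_{3}  ⟹  sig = ⟨2 | 1⟩
  • {1,5}:  v_{1} + v_{5} = v_{0}  ⟹  sig = ⟨2 | 1⟩
  • {3,4}:  v_{3} + v_{4} = v_{5}  ⟹  sig = ⟨2 | 1⟩
  • {5,6}:  v_{5} + v_{6} = v_{1}  ⟹  sig = ⟨2 | 1⟩
  • {6,7}:  v_{6} + v_{7} = v_{2}  ⟹  sig = ⟨2 | 1⟩
  • {2,5}:  v_{2} + v_{5} = v_{1} + v_{7}  ⟹  sig = ⟨2 | 1 1⟩
  • {0,2}:  v_{0} + v_{2} = 2·v_{1} + v_{7}  ⟹  sig = ⟨2 | 1 2⟩
  • {3,6}:  v_{3} + v_{6} = 2·v_{1} + v_{7}  ⟹  sig = ⟨2 | 1 2⟩
  • {0,6}:  v_{0} + v_{6} = 2·v_{1}  ⟹  sig = ⟨2 | 2⟩
  • {2,3}:  v_{2} + v_{3} = 2·v_{1} + 2·v_{7}  ⟹  sig = ⟨2 | 2 2⟩
  • {1,4,7}:  v_{1} + v_{4} + v_{7} = 0  ⟹  sig = ⟨3 | 0⟩
  • {1,2,4}:  v_{1} + v_{2} + v_{4} = v_{6}  ⟹  sig = ⟨3 | 1⟩

Hence PRS(X_Σ) =
[⟨2 | 1⟩, ⟨2 | 1⟩, ⟨2 | 1⟩, ⟨2 | 1⟩, ⟨2 | 1⟩, ⟨2 | 1 1⟩, ⟨2 | 1 2⟩, ⟨2 | 1 2⟩, ⟨2 | 2⟩, ⟨2 | 2 2⟩, ⟨3 | 0⟩, ⟨3 | 1⟩]


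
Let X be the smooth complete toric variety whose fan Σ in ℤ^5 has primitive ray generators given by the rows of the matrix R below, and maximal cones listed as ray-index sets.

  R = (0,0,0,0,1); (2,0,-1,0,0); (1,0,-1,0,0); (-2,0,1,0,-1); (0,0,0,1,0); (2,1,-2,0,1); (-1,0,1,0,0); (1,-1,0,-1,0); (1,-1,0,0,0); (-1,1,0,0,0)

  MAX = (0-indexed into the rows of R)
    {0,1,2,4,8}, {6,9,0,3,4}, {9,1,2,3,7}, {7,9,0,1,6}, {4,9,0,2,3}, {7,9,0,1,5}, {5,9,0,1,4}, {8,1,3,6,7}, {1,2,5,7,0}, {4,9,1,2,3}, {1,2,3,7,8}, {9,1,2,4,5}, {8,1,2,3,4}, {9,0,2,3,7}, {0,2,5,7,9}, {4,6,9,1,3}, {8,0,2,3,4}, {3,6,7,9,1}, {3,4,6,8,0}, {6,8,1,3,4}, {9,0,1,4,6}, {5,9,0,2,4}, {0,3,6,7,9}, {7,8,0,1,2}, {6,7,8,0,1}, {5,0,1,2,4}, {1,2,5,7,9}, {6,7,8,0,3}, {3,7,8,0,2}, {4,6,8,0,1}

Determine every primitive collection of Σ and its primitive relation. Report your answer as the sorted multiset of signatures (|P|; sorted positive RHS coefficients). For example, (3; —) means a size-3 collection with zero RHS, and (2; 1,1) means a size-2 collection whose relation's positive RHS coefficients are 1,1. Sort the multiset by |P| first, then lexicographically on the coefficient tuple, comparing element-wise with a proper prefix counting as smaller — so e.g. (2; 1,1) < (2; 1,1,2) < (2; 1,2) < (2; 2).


8 collections generate NE(X_Σ); each relation:

  P = {2,6}:  v_{2} + v_{6} = 0 ; sig = (2; —)
  P = {8,9}:  v_{8} + v_{9} = 0 ; sig = (2; —)
  P = {4,7}:  v_{4} + v_{7} = v_{8} ; sig = (2; 1)
  P = {3,5}:  v_{3} + v_{5} = v_{2} + v_{9} ; sig = (2; 1,1)
  P = {5,6}:  v_{5} + v_{6} = v_{0} + v_{1} + v_{9} ; sig = (2; 1,1,1)
  P = {5,8}:  v_{5} + v_{8} = v_{0} + v_{1} + v_{2} ; sig = (2; 1,1,1)
  P = {0,1,3}:  v_{0} + v_{1} + v_{3} = 0 ; sig = (3; —)
  P = {0,1,2,9}:  v_{0} + v_{1} + v_{2} + v_{9} = v_{5} ; sig = (4; 1)

so the primitive-relation signature multiset is
[(2; —), (2; —), (2; 1), (2; 1,1), (2; 1,1,1), (2; 1,1,1), (3; —), (4; 1)]


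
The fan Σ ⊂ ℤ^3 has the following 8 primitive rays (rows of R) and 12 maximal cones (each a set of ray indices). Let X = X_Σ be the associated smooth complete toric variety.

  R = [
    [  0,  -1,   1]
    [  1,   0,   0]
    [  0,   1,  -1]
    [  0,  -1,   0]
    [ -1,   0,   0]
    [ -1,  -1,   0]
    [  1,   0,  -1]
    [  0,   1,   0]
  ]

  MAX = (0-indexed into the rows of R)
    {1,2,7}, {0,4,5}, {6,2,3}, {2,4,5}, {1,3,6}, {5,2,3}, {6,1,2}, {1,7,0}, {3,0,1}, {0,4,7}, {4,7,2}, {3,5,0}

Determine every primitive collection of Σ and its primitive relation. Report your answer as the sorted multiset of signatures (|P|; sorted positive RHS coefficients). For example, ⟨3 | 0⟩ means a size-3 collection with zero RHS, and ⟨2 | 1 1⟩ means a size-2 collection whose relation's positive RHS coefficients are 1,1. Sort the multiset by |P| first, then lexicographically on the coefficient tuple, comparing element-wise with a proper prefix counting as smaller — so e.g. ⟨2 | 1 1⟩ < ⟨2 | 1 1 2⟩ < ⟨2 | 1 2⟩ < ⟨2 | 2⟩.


11 collections generate NE(X_Σ); each relation:

  P={0,2}:  v_{0} + v_{2} = 0  ⇒ sig = ⟨2 | 0⟩
  P={1,4}:  v_{1} + v_{4} = 0  ⇒ sig = ⟨2 | 0⟩
  P={3,7}:  v_{3} + v_{7} = 0  ⇒ sig = ⟨2 | 0⟩
  P={1,5}:  v_{1} + v_{5} = v_{3}  ⇒ sig = ⟨2 | 1⟩
  P={3,4}:  v_{3} + v_{4} = v_{5}  ⇒ sig = ⟨2 | 1⟩
  P={5,7}:  v_{5} + v_{7} = v_{4}  ⇒ sig = ⟨2 | 1⟩
  P={0,6}:  v_{0} + v_{6} = v_{1} + v_{3}  ⇒ sig = ⟨2 | 1 1⟩
  P={4,6}:  v_{4} + v_{6} = v_{2} + v_{3}  ⇒ sig = ⟨2 | 1 1⟩
  P={6,7}:  v_{6} + v_{7} = v_{1} + v_{2}  ⇒ sig = ⟨2 | 1 1⟩
  P={5,6}:  v_{5} + v_{6} = v_{2} + 2·v_{3}  ⇒ sig = ⟨2 | 1 2⟩
  P={1,2,3}:  v_{1} + v_{2} + v_{3} = v_{6}  ⇒ sig = ⟨3 | 1⟩

Sorted signature multiset PRS(X):
{ ⟨2 | 0⟩ ×3,  ⟨2 | 1⟩ ×3,  ⟨2 | 1 1⟩ ×3,  ⟨2 | 1 2⟩,  ⟨3 | 1⟩ }


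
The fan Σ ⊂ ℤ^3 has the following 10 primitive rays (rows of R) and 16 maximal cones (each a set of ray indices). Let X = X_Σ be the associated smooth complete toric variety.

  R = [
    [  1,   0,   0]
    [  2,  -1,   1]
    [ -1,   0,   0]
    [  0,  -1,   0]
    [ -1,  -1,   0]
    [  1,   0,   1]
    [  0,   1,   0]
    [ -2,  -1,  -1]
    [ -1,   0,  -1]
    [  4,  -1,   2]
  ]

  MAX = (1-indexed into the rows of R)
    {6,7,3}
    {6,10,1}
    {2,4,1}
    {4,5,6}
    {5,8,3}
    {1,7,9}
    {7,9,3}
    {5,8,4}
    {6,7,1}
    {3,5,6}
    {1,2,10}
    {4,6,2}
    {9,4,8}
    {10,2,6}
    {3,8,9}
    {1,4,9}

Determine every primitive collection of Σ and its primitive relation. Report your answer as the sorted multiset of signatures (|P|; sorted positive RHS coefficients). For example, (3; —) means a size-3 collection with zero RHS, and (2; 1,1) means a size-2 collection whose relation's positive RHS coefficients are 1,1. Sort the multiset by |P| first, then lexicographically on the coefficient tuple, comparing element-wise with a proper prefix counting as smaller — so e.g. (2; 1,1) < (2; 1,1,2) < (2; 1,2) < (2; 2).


|primitive collections| = 23. Relations:

  • {1,3}:  v_{1} + v_{3} = 0  so sig = (2; —)
  • {4,7}:  v_{4} + v_{7} = 0  so sig = (2; —)
  • {6,9}:  v_{6} + v_{9} = 0  so sig = (2; —)
  • {1,5}:  v_{1} + v_{5} = v_{4}  so sig = (2; 1)
  • {3,4}:  v_{3} + v_{4} = v_{5}  so sig = (2; 1)
  • {5,7}:  v_{5} + v_{7} = v_{3}  so sig = (2; 1)
  • {5,9}:  v_{5} + v_{9} = v_{8}  so sig = (2; 1)
  • {6,8}:  v_{6} + v_{8} = v_{5}  so sig = (2; 1)
  • {1,8}:  v_{1} + v_{8} = v_{4} + v_{9}  so sig = (2; 1,1)
  • {2,3}:  v_{2} + v_{3} = v_{4} + v_{6}  so sig = (2; 1,1)
  • {2,7}:  v_{2} + v_{7} = v_{1} + v_{6}  so sig = (2; 1,1)
  • {2,9}:  v_{2} + v_{9} = v_{1} + v_{4}  so sig = (2; 1,1)
  • {3,10}:  v_{3} + v_{10} = v_{2} + v_{6}  so sig = (2; 1,1)
  • {7,8}:  v_{7} + v_{8} = v_{3} + v_{9}  so sig = (2; 1,1)
  • {8,10}:  v_{8} + v_{10} = v_{2} + v_{4}  so sig = (2; 1,1)
  • {9,10}:  v_{9} + v_{10} = v_{1} + v_{2}  so sig = (2; 1,1)
  • {5,10}:  v_{5} + v_{10} = v_{2} + v_{4} + v_{6}  so sig = (2; 1,1,1)
  • {2,5}:  v_{2} + v_{5} = 2·v_{4} + v_{6}  so sig = (2; 1,2)
  • {2,8}:  v_{2} + v_{8} = 2·v_{4}  so sig = (2; 2)
  • {4,10}:  v_{4} + v_{10} = 2·v_{2}  so sig = (2; 2)
  • {7,10}:  v_{7} + v_{10} = 2·v_{1} + 2·v_{6}  so sig = (2; 2,2)
  • {1,2,6}:  v_{1} + v_{2} + v_{6} = v_{10}  so sig = (3; 1)
  • {1,4,6}:  v_{1} + v_{4} + v_{6} = v_{2}  so sig = (3; 1)

Sorted signature multiset PRS(X):
[(2; —), (2; —), (2; —), (2; 1), (2; 1), (2; 1), (2; 1), (2; 1), (2; 1,1), (2; 1,1), (2; 1,1), (2; 1,1), (2; 1,1), (2; 1,1), (2; 1,1), (2; 1,1), (2; 1,1,1), (2; 1,2), (2; 2), (2; 2), (2; 2,2), (3; 1), (3; 1)]


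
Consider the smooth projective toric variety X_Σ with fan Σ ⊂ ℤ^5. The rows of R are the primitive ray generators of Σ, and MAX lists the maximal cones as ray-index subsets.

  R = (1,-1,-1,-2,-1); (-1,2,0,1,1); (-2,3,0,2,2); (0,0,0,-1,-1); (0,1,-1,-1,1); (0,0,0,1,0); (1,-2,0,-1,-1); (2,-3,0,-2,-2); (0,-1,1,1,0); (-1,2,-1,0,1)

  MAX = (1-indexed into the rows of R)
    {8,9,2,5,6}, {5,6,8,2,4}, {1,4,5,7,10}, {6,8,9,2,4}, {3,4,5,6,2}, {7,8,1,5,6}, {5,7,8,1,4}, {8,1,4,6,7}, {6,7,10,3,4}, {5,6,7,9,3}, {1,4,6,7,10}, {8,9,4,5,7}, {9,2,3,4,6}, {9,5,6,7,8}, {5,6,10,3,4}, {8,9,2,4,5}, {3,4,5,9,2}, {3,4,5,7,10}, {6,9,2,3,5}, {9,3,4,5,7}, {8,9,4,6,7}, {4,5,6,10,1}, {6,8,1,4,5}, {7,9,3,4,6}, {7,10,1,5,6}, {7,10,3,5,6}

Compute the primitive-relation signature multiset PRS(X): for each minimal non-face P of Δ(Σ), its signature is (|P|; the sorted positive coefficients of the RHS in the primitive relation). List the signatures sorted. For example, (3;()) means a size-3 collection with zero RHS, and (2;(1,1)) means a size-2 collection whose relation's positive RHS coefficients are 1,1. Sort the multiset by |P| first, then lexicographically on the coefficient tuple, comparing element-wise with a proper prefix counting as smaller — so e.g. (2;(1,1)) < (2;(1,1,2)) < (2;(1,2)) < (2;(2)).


Primitive collections (10):

  {2,7}:  v_{2} + v_{7} = 0  →  sig = (2;())
  {3,8}:  v_{3} + v_{8} = 0  →  sig = (2;())
  {1,3}:  v_{1} + v_{3} = v_{10}  →  sig = (2;(1))
  {1,9}:  v_{1} + v_{9} = v_{7}  →  sig = (2;(1))
  {8,10}:  v_{8} + v_{10} = v_{1}  →  sig = (2;(1))
  {9,10}:  v_{9} + v_{10} = v_{3} + v_{7}  →  sig = (2;(1,1))
  {1,2}:  v_{1} + v_{2} = v_{4} + v_{5} + v_{6}  →  sig = (2;(1,1,1))
  {2,10}:  v_{2} + v_{10} = v_{3} + v_{4} + v_{5} + v_{6}  →  sig = (2;(1,1,1,1))
  {4,5,6,9}:  v_{4} + v_{5} + v_{6} + v_{9} = 0  →  sig = (4;())
  {4,5,6,7}:  v_{4} + v_{5} + v_{6} + v_{7} = v_{1}  →  sig = (4;(1))

Hence PRS(X_Σ) =
    |P|=2: 8 collections, coeffs (), (), (1), (1), (1), (1,1), (1,1,1), (1,1,1,1)
    |P|=4: 2 collections, coeffs (), (1)


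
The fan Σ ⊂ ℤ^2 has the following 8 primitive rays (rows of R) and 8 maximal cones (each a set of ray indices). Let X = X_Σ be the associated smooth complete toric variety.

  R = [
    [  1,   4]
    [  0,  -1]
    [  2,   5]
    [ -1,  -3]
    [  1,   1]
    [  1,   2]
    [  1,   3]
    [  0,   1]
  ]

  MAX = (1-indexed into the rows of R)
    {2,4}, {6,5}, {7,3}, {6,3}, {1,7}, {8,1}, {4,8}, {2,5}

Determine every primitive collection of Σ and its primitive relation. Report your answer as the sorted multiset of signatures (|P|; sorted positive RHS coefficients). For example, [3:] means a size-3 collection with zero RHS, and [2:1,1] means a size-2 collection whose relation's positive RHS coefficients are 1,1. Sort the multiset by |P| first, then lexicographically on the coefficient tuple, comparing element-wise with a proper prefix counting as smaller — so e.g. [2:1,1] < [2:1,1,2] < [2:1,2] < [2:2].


20 collections generate NE(X_Σ); each relation:

  {2,8}:  v_{2} + v_{8} = 0 — sig = [2:]
  {4,7}:  v_{4} + v_{7} = 0 — sig = [2:]
  {1,2}:  v_{1} + v_{2} = v_{7} — sig = [2:1]
  {1,4}:  v_{1} + v_{4} = v_{8} — sig = [2:1]
  {1,5}:  v_{1} + v_{5} = v_{3} — sig = [2:1]
  {2,6}:  v_{2} + v_{6} = v_{5} — sig = [2:1]
  {2,7}:  v_{2} + v_{7} = v_{6} — sig = [2:1]
  {3,4}:  v_{3} + v_{4} = v_{6} — sig = [2:1]
  {4,6}:  v_{4} + v_{6} = v_{2} — sig = [2:1]
  {5,8}:  v_{5} + v_{8} = v_{6} — sig = [2:1]
  {6,7}:  v_{6} + v_{7} = v_{3} — sig = [2:1]
  {6,8}:  v_{6} + v_{8} = v_{7} — sig = [2:1]
  {7,8}:  v_{7} + v_{8} = v_{1} — sig = [2:1]
  {1,6}:  v_{1} + v_{6} = 2·v_{7} — sig = [2:2]
  {2,3}:  v_{2} + v_{3} = 2·v_{6} — sig = [2:2]
  {3,8}:  v_{3} + v_{8} = 2·v_{7} — sig = [2:2]
  {4,5}:  v_{4} + v_{5} = 2·v_{2} — sig = [2:2]
  {5,7}:  v_{5} + v_{7} = 2·v_{6} — sig = [2:2]
  {1,3}:  v_{1} + v_{3} = 3·v_{7} — sig = [2:3]
  {3,5}:  v_{3} + v_{5} = 3·v_{6} — sig = [2:3]

Hence PRS(X_Σ) =
    |P|=2: 20 collections, coeffs (), (), (1), (1), (1), (1), (1), (1), (1), (1), (1), (1), (1), (2), (2), (2), (2), (2), (3), (3)


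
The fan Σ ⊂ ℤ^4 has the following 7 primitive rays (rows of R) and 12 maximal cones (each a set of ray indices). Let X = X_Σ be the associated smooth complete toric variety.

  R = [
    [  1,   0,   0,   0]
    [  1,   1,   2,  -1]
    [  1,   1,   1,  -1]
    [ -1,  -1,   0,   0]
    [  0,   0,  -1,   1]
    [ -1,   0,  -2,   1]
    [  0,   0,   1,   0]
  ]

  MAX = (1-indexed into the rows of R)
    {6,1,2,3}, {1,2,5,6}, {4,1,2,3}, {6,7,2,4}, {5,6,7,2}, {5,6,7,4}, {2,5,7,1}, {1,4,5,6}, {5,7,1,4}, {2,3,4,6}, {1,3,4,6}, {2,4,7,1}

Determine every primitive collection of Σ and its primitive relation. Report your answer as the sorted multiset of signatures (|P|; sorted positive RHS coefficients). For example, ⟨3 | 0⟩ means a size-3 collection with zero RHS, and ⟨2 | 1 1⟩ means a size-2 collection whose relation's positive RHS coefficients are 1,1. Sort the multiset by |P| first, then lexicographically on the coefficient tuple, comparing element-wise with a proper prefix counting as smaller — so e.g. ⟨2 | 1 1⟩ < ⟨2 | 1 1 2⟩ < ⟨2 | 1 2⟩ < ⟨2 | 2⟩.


5 minimal non-faces of Δ(Σ) (on 7 rays):

  {3,7}:  v_{3} + v_{7} = v_{2}  ⇒ sig = ⟨2 | 1⟩
  {3,5}:  v_{3} + v_{5} = v_{1} + v_{2} + v_{6}  ⇒ sig = ⟨2 | 1 1 1⟩
  {1,6,7}:  v_{1} + v_{6} + v_{7} = v_{5}  ⇒ sig = ⟨3 | 1⟩
  {2,4,5}:  v_{2} + v_{4} + v_{5} = v_{7}  ⇒ sig = ⟨3 | 1⟩
  {1,2,4,6}:  v_{1} + v_{2} + v_{4} + v_{6} = 0  ⇒ sig = ⟨4 | 0⟩

so the primitive-relation signature multiset is
{ ⟨2 | 1⟩,  ⟨2 | 1 1 1⟩,  ⟨3 | 1⟩ ×2,  ⟨4 | 0⟩ }


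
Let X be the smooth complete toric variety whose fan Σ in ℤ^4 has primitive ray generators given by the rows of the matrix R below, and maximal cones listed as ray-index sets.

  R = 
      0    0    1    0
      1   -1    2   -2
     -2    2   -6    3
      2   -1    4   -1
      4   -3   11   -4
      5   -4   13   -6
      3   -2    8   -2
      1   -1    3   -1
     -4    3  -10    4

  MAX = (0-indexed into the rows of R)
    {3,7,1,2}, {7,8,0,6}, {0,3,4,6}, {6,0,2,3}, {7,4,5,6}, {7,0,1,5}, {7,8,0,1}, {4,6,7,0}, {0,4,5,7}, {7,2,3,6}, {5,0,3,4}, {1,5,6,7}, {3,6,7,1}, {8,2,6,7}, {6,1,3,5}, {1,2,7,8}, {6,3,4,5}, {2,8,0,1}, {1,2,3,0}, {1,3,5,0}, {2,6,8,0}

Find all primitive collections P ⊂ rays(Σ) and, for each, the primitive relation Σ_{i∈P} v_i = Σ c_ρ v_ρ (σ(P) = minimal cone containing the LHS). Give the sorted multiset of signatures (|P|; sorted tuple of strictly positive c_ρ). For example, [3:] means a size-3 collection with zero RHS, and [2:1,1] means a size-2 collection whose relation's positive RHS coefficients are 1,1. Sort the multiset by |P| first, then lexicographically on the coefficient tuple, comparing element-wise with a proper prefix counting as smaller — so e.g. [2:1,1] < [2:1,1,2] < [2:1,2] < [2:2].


Minimal non-faces — 14 found among 9 rays, 21 max cones:

  • {1,4}:  v_{1} + v_{4} = v_{5}  so sig = [2:1]
  • {3,8}:  v_{3} + v_{8} = v_{2}  so sig = [2:1]
  • {4,8}:  v_{4} + v_{8} = v_{0}  so sig = [2:1]
  • {2,4}:  v_{2} + v_{4} = v_{0} + v_{3}  so sig = [2:1,1]
  • {5,8}:  v_{5} + v_{8} = v_{0} + v_{1}  so sig = [2:1,1]
  • {2,5}:  v_{2} + v_{5} = v_{0} + v_{1} + v_{3}  so sig = [2:1,1,1]
  • {1,6,8}:  v_{1} + v_{6} + v_{8} = 0  so sig = [3:]
  • {0,1,6}:  v_{0} + v_{1} + v_{6} = v_{4}  so sig = [3:1]
  • {0,3,7}:  v_{0} + v_{3} + v_{7} = v_{6}  so sig = [3:1]
  • {1,2,6}:  v_{1} + v_{2} + v_{6} = v_{3}  so sig = [3:1]
  • {0,2,7}:  v_{0} + v_{2} + v_{7} = v_{6} + v_{8}  so sig = [3:1,1]
  • {3,4,7}:  v_{3} + v_{4} + v_{7} = v_{1} + 2·v_{6}  so sig = [3:1,2]
  • {0,5,6}:  v_{0} + v_{5} + v_{6} = 2·v_{4}  so sig = [3:2]
  • {3,5,7}:  v_{3} + v_{5} + v_{7} = 2·v_{1} + 2·v_{6}  so sig = [3:2,2]

Hence PRS(X_Σ) =
{ [2:1] ×3,  [2:1,1] ×2,  [2:1,1,1],  [3:],  [3:1] ×3,  [3:1,1],  [3:1,2],  [3:2],  [3:2,2] }


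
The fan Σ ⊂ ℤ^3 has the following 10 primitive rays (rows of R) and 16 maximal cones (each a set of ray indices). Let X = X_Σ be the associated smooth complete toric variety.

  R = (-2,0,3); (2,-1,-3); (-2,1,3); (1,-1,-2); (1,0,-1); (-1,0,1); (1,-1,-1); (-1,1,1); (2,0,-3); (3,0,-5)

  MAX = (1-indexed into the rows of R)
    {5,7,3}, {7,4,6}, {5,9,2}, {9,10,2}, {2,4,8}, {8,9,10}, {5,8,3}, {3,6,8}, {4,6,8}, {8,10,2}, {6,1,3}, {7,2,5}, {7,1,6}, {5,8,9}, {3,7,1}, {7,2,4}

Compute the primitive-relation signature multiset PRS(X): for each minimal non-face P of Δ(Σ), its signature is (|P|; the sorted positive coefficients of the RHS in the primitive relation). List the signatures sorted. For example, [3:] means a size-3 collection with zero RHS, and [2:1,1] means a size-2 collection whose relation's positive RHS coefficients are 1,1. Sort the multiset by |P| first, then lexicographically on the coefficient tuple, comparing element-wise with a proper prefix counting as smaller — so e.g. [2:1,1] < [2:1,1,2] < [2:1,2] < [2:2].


The 24 primitive collections of Σ (r=10, n=3):

  P={1,9}:  v_{1} + v_{9} = 0  →  sig = [2:]
  P={2,3}:  v_{2} + v_{3} = 0  →  sig = [2:]
  P={5,6}:  v_{5} + v_{6} = 0  →  sig = [2:]
  P={7,8}:  v_{7} + v_{8} = 0  →  sig = [2:]
  P={2,6}:  v_{2} + v_{6} = v_{4}  →  sig = [2:1]
  P={3,4}:  v_{3} + v_{4} = v_{6}  →  sig = [2:1]
  P={4,5}:  v_{4} + v_{5} = v_{2}  →  sig = [2:1]
  P={1,2}:  v_{1} + v_{2} = v_{6} + v_{7}  →  sig = [2:1,1]
  P={1,5}:  v_{1} + v_{5} = v_{3} + v_{7}  →  sig = [2:1,1]
  P={1,8}:  v_{1} + v_{8} = v_{3} + v_{6}  →  sig = [2:1,1]
  P={1,10}:  v_{1} + v_{10} = v_{2} + v_{8}  →  sig = [2:1,1]
  P={3,9}:  v_{3} + v_{9} = v_{5} + v_{8}  →  sig = [2:1,1]
  P={3,10}:  v_{3} + v_{10} = v_{8} + v_{9}  →  sig = [2:1,1]
  P={6,9}:  v_{6} + v_{9} = v_{2} + v_{8}  →  sig = [2:1,1]
  P={7,9}:  v_{7} + v_{9} = v_{2} + v_{5}  →  sig = [2:1,1]
  P={7,10}:  v_{7} + v_{10} = v_{2} + v_{9}  →  sig = [2:1,1]
  P={1,4}:  v_{1} + v_{4} = 2·v_{6} + v_{7}  →  sig = [2:1,2]
  P={4,9}:  v_{4} + v_{9} = 2·v_{2} + v_{8}  →  sig = [2:1,2]
  P={5,10}:  v_{5} + v_{10} = 2·v_{9}  →  sig = [2:2]
  P={6,10}:  v_{6} + v_{10} = 2·v_{2} + 2·v_{8}  →  sig = [2:2,2]
  P={4,10}:  v_{4} + v_{10} = 3·v_{2} + 2·v_{8}  →  sig = [2:2,3]
  P={2,5,8}:  v_{2} + v_{5} + v_{8} = v_{9}  →  sig = [3:1]
  P={2,8,9}:  v_{2} + v_{8} + v_{9} = v_{10}  →  sig = [3:1]
  P={3,6,7}:  v_{3} + v_{6} + v_{7} = v_{1}  →  sig = [3:1]

Sorted signature multiset PRS(X):
    |P|=2: 21 collections, coeffs (), (), (), (), (1), (1), (1), (1,1), (1,1), (1,1), (1,1), (1,1), (1,1), (1,1), (1,1), (1,1), (1,2), (1,2), (2), (2,2), (2,3)
    |P|=3: 3 collections, coeffs (1), (1), (1)


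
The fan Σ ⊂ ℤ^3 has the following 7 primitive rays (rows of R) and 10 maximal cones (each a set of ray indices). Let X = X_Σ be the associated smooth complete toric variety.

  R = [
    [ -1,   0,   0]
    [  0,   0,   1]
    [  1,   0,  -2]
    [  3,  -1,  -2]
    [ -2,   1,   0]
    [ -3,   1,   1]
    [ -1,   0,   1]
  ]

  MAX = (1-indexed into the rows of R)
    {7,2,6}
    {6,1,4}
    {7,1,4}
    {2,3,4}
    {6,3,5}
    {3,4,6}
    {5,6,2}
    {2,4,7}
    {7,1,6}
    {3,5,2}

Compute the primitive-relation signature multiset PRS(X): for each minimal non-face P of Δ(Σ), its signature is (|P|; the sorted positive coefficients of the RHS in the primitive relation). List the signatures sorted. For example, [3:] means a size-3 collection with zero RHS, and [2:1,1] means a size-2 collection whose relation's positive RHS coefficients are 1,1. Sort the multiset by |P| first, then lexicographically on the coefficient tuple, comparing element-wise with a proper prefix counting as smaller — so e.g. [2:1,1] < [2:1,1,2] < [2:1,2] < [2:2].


Δ(Σ) — 7 vertices, 9 min non-faces:

  P = {1,2}:  v_{1} + v_{2} = v_{7}  ⇒ sig = [2:1]
  P = {4,5}:  v_{4} + v_{5} = v_{3}  ⇒ sig = [2:1]
  P = {5,7}:  v_{5} + v_{7} = v_{6}  ⇒ sig = [2:1]
  P = {3,7}:  v_{3} + v_{7} = v_{4} + v_{6}  ⇒ sig = [2:1,1]
  P = {1,5}:  v_{1} + v_{5} = v_{4} + 2·v_{6}  ⇒ sig = [2:1,2]
  P = {1,3}:  v_{1} + v_{3} = 2·v_{4} + 2·v_{6}  ⇒ sig = [2:2,2]
  P = {2,4,6}:  v_{2} + v_{4} + v_{6} = 0  ⇒ sig = [3:]
  P = {2,3,6}:  v_{2} + v_{3} + v_{6} = v_{5}  ⇒ sig = [3:1]
  P = {4,6,7}:  v_{4} + v_{6} + v_{7} = v_{1}  ⇒ sig = [3:1]

so the primitive-relation signature multiset is
    |P|=2: 6 collections, coeffs (1), (1), (1), (1,1), (1,2), (2,2)
    |P|=3: 3 collections, coeffs (), (1), (1)


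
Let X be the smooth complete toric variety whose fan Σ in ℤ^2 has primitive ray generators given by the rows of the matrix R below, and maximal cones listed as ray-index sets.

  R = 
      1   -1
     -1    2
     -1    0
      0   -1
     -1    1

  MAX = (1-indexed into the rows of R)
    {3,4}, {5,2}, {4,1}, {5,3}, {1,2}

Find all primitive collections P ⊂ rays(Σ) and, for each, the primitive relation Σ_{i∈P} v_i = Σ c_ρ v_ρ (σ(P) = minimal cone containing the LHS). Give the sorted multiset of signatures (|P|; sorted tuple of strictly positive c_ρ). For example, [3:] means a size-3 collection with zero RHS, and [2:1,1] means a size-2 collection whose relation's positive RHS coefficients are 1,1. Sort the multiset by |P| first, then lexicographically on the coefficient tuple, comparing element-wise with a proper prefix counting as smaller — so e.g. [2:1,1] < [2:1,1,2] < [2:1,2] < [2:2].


Minimal non-faces — 5 found among 5 rays, 5 max cones:

  P = {1,5}:  v_{1} + v_{5} = 0 — sig = [2:]
  P = {1,3}:  v_{1} + v_{3} = v_{4} — sig = [2:1]
  P = {2,4}:  v_{2} + v_{4} = v_{5} — sig = [2:1]
  P = {4,5}:  v_{4} + v_{5} = v_{3} — sig = [2:1]
  P = {2,3}:  v_{2} + v_{3} = 2·v_{5} — sig = [2:2]

Hence PRS(X_Σ) =
[[2:], [2:1], [2:1], [2:1], [2:2]]


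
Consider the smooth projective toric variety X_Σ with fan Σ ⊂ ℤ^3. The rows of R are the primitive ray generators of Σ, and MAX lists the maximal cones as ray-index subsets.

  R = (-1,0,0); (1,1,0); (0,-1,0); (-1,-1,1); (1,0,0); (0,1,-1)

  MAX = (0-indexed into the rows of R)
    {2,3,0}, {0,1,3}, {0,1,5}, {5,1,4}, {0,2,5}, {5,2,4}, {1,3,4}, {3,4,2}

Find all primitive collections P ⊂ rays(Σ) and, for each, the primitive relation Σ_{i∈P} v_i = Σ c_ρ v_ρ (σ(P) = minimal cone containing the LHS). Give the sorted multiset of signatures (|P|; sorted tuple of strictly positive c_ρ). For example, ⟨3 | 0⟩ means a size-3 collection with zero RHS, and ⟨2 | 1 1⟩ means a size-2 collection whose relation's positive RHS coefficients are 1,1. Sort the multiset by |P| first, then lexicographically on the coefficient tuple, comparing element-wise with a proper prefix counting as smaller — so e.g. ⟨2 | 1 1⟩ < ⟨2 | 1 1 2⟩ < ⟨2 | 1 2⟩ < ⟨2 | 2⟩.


Minimal non-faces — 3 found among 6 rays, 8 max cones:

  P={0,4}:  v_{0} + v_{4} = 0  so sig = ⟨2 | 0⟩
  P={1,2}:  v_{1} + v_{2} = v_{4}  so sig = ⟨2 | 1⟩
  P={3,5}:  v_{3} + v_{5} = v_{0}  so sig = ⟨2 | 1⟩

Hence PRS(X_Σ) =
    |P|=2: 3 collections, coeffs (), (1), (1)


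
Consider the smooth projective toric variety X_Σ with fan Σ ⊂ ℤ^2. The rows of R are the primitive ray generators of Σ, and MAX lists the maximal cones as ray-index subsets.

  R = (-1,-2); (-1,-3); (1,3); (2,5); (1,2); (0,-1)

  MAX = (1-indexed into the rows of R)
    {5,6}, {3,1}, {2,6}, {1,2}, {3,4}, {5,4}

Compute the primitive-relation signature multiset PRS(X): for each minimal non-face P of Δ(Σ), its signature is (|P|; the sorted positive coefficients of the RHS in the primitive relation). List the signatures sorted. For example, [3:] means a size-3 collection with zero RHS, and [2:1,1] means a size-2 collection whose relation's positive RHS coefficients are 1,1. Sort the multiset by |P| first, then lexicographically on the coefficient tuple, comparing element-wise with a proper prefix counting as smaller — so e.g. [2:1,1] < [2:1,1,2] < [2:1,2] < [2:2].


Δ(Σ) — 6 vertices, 9 min non-faces:

  P={1,5}:  v_{1} + v_{5} = 0 ; sig = [2:]
  P={2,3}:  v_{2} + v_{3} = 0 ; sig = [2:]
  P={1,4}:  v_{1} + v_{4} = v_{3} ; sig = [2:1]
  P={1,6}:  v_{1} + v_{6} = v_{2} ; sig = [2:1]
  P={2,4}:  v_{2} + v_{4} = v_{5} ; sig = [2:1]
  P={2,5}:  v_{2} + v_{5} = v_{6} ; sig = [2:1]
  P={3,5}:  v_{3} + v_{5} = v_{4} ; sig = [2:1]
  P={3,6}:  v_{3} + v_{6} = v_{5} ; sig = [2:1]
  P={4,6}:  v_{4} + v_{6} = 2·v_{5} ; sig = [2:2]

so the primitive-relation signature multiset is
{ [2:] ×2,  [2:1] ×6,  [2:2] }


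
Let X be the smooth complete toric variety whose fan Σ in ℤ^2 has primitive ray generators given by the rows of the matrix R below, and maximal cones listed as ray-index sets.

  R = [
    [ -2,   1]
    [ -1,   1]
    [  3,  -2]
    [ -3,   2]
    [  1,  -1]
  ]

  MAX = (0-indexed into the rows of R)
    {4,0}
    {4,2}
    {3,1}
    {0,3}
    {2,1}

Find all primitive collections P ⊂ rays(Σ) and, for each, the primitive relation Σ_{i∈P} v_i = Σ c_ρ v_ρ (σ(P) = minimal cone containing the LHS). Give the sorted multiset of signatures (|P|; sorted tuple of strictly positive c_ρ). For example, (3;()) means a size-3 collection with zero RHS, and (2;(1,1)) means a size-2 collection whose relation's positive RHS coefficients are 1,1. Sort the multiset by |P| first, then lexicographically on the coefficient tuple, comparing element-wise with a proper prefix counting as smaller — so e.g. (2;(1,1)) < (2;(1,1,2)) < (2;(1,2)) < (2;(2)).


|primitive collections| = 5. Relations:

  {1,4}:  v_{1} + v_{4} = 0 ; sig = (2;())
  {2,3}:  v_{2} + v_{3} = 0 ; sig = (2;())
  {0,1}:  v_{0} + v_{1} = v_{3} ; sig = (2;(1))
  {0,2}:  v_{0} + v_{2} = v_{4} ; sig = (2;(1))
  {3,4}:  v_{3} + v_{4} = v_{0} ; sig = (2;(1))

so the primitive-relation signature multiset is
{ (2;()) ×2,  (2;(1)) ×3 }


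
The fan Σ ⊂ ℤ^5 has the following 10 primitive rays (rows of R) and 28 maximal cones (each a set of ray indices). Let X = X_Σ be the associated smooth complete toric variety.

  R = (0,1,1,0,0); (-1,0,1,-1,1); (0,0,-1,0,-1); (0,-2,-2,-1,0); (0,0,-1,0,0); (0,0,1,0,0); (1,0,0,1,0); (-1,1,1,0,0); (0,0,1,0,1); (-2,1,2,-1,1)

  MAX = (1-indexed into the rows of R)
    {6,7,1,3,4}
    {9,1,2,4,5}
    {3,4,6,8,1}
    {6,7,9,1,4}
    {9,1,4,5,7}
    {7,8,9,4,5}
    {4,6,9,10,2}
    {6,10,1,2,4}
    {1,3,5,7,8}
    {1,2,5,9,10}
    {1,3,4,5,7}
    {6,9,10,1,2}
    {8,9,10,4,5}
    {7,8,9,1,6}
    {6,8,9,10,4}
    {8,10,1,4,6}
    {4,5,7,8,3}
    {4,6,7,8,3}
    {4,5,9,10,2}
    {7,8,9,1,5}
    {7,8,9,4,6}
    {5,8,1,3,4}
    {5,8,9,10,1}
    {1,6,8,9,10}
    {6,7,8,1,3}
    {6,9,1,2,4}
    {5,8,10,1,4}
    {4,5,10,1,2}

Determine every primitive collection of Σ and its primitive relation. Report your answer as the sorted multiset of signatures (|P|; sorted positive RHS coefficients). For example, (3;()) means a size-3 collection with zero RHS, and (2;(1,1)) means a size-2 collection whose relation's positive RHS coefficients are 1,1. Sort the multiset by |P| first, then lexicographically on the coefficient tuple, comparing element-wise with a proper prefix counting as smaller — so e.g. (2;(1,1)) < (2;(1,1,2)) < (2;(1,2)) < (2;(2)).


10 minimal non-faces of Δ(Σ) (on 10 rays):

  P = {3,9}:  v_{3} + v_{9} = 0  ⟹  sig = (2;())
  P = {5,6}:  v_{5} + v_{6} = 0  ⟹  sig = (2;())
  P = {2,7}:  v_{2} + v_{7} = v_{9}  ⟹  sig = (2;(1))
  P = {2,8}:  v_{2} + v_{8} = v_{10}  ⟹  sig = (2;(1))
  P = {7,10}:  v_{7} + v_{10} = v_{8} + v_{9}  ⟹  sig = (2;(1,1))
  P = {2,3}:  v_{2} + v_{3} = v_{1} + v_{4} + v_{8}  ⟹  sig = (2;(1,1,1))
  P = {3,10}:  v_{3} + v_{10} = v_{1} + v_{4} + 2·v_{8}  ⟹  sig = (2;(1,1,2))
  P = {1,4,7,8}:  v_{1} + v_{4} + v_{7} + v_{8} = 0  ⟹  sig = (4;())
  P = {1,4,8,9}:  v_{1} + v_{4} + v_{8} + v_{9} = v_{2}  ⟹  sig = (4;(1))
  P = {1,4,9,10}:  v_{1} + v_{4} + v_{9} + v_{10} = 2·v_{2}  ⟹  sig = (4;(2))

Sorted signature multiset PRS(X):
    (2;())
    (2;())
    (2;(1))
    (2;(1))
    (2;(1,1))
    (2;(1,1,1))
    (2;(1,1,2))
    (4;())
    (4;(1))
    (4;(2))


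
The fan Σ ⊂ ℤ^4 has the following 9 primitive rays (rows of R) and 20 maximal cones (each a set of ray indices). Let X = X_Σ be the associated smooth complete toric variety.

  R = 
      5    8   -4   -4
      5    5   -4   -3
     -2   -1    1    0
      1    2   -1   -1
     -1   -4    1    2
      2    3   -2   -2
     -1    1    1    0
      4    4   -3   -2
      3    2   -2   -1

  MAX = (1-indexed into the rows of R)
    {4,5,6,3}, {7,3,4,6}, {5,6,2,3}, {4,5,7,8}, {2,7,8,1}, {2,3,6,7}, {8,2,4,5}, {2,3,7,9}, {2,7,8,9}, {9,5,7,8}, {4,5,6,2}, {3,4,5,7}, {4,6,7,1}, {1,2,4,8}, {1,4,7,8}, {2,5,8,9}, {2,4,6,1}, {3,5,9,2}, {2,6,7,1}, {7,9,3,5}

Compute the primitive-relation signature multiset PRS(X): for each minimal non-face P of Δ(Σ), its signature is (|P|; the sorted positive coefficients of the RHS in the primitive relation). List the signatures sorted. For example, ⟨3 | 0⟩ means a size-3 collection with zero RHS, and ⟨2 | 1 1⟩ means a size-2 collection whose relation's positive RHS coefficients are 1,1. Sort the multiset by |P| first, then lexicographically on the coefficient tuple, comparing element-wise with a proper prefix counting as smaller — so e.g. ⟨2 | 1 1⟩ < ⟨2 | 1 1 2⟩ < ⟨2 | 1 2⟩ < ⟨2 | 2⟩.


Σ has 11 primitive collections:

  P = {1,5}:  v_{1} + v_{5} = v_{8}  →  sig = ⟨2 | 1⟩
  P = {3,8}:  v_{3} + v_{8} = v_{6}  →  sig = ⟨2 | 1⟩
  P = {4,9}:  v_{4} + v_{9} = v_{8}  →  sig = ⟨2 | 1⟩
  P = {6,9}:  v_{6} + v_{9} = v_{2}  →  sig = ⟨2 | 1⟩
  P = {6,8}:  v_{6} + v_{8} = v_{2} + v_{4}  →  sig = ⟨2 | 1 1⟩
  P = {1,9}:  v_{1} + v_{9} = v_{2} + v_{7} + v_{8}  →  sig = ⟨2 | 1 1 1⟩
  P = {1,3}:  v_{1} + v_{3} = 2·v_{6} + v_{7}  →  sig = ⟨2 | 1 2⟩
  P = {5,6,7}:  v_{5} + v_{6} + v_{7} = 0  →  sig = ⟨3 | 0⟩
  P = {2,4,7}:  v_{2} + v_{4} + v_{7} = v_{1}  →  sig = ⟨3 | 1⟩
  P = {2,5,7}:  v_{2} + v_{5} + v_{7} = v_{9}  →  sig = ⟨3 | 1⟩
  P = {2,3,4}:  v_{2} + v_{3} + v_{4} = 2·v_{6}  →  sig = ⟨3 | 2⟩

Signatures (|P|; sorted positive RHS coefficients), sorted:
    |P|=2: 7 collections, coeffs (1), (1), (1), (1), (1,1), (1,1,1), (1,2)
    |P|=3: 4 collections, coeffs (), (1), (1), (2)


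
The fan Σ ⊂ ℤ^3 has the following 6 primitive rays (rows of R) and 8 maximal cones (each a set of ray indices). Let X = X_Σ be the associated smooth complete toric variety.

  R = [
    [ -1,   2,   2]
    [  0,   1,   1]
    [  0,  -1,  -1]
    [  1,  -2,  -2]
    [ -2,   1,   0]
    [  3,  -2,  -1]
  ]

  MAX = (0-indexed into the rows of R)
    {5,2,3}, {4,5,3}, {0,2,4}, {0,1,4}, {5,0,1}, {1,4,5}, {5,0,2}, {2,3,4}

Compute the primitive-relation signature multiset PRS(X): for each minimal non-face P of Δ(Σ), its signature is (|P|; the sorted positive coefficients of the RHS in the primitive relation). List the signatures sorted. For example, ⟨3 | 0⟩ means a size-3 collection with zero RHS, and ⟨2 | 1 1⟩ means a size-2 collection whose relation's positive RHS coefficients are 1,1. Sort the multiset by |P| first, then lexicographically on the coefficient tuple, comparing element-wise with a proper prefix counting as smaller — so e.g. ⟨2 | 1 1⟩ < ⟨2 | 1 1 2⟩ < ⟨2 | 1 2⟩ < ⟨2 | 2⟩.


The 5 primitive collections of Σ (r=6, n=3):

  P={0,3}:  v_{0} + v_{3} = 0 — sig = ⟨2 | 0⟩
  P={1,2}:  v_{1} + v_{2} = 0 — sig = ⟨2 | 0⟩
  P={1,3}:  v_{1} + v_{3} = v_{4} + v_{5} — sig = ⟨2 | 1 1⟩
  P={0,4,5}:  v_{0} + v_{4} + v_{5} = v_{1} — sig = ⟨3 | 1⟩
  P={2,4,5}:  v_{2} + v_{4} + v_{5} = v_{3} — sig = ⟨3 | 1⟩

Sorted signature multiset PRS(X):
{ ⟨2 | 0⟩ ×2,  ⟨2 | 1 1⟩,  ⟨3 | 1⟩ ×2 }


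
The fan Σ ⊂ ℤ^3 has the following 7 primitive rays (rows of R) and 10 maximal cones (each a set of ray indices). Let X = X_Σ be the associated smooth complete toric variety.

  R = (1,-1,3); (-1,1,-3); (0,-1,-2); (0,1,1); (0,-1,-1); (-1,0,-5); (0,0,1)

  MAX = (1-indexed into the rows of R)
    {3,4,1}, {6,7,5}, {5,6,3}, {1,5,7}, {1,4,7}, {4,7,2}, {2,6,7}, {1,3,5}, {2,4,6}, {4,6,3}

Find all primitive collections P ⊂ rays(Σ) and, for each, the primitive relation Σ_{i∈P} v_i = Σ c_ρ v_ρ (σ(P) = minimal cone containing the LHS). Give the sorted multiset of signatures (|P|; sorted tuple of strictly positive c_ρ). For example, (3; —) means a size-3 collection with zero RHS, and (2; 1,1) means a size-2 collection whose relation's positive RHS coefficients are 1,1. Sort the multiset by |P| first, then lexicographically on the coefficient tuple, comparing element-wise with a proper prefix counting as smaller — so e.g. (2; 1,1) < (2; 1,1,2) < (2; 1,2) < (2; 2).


Primitive collections (7):

  P = {1,2}:  v_{1} + v_{2} = 0  ⇒ sig = (2; —)
  P = {4,5}:  v_{4} + v_{5} = 0  ⇒ sig = (2; —)
  P = {1,6}:  v_{1} + v_{6} = v_{3}  ⇒ sig = (2; 1)
  P = {2,3}:  v_{2} + v_{3} = v_{6}  ⇒ sig = (2; 1)
  P = {3,7}:  v_{3} + v_{7} = v_{5}  ⇒ sig = (2; 1)
  P = {2,5}:  v_{2} + v_{5} = v_{6} + v_{7}  ⇒ sig = (2; 1,1)
  P = {4,6,7}:  v_{4} + v_{6} + v_{7} = v_{2}  ⇒ sig = (3; 1)

Hence PRS(X_Σ) =
    (2; —)
    (2; —)
    (2; 1)
    (2; 1)
    (2; 1)
    (2; 1,1)
    (3; 1)
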